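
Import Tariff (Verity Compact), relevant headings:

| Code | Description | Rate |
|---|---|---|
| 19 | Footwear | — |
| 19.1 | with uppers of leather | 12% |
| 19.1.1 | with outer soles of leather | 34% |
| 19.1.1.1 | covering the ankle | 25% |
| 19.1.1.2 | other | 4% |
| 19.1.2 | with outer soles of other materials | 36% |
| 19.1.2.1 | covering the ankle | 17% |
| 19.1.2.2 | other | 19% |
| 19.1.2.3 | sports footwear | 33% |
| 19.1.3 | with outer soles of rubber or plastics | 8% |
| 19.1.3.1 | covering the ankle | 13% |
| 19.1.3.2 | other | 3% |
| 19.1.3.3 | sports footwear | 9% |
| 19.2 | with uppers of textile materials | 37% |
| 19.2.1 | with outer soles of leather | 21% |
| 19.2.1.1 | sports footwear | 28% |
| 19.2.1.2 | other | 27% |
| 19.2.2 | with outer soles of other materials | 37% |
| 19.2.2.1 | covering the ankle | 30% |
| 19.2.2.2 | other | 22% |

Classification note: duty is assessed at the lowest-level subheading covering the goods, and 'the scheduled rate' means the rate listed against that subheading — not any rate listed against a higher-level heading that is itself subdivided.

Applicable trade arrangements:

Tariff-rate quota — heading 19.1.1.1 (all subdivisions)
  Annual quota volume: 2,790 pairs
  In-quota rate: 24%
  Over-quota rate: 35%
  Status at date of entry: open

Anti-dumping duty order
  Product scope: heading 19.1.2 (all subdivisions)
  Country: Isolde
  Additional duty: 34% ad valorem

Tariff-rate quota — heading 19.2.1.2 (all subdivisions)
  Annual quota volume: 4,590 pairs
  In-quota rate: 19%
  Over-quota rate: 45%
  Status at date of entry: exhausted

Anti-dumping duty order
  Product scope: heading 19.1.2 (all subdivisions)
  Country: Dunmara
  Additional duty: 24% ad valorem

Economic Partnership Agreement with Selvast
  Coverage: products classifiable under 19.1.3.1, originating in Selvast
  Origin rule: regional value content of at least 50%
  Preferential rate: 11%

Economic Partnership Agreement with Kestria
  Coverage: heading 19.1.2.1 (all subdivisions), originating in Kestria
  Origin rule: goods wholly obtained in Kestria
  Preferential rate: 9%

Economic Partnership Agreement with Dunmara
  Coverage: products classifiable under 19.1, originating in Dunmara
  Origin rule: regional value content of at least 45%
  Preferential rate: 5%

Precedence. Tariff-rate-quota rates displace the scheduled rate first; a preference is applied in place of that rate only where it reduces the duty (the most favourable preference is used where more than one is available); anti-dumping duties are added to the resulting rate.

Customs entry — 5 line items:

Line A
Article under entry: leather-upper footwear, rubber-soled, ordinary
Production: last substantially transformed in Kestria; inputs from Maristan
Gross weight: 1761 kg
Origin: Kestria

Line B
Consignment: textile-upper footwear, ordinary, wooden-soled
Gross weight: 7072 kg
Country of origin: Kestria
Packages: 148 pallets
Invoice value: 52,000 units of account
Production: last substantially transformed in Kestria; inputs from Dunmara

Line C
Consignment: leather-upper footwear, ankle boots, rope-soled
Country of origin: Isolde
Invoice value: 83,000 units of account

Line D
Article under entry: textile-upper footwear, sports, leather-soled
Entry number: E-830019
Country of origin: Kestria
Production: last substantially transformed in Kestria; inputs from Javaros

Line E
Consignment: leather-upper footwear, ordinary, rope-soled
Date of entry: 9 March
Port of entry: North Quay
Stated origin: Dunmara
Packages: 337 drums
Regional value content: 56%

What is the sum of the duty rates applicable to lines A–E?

Line A: leather-upper → 19.1; rubber-soled → 19.1.3; ordinary → 19.1.3.2. Scheduled 3%. Kestria agreement on 19.1.2.1: 19.1.3.2 not covered. → 3%.
Line B: textile-upper → 19.2; wooden-soled → 19.2.2; ordinary → 19.2.2.2. Scheduled 22%. Kestria agreement on 19.1.2.1: 19.2.2.2 not covered. → 22%.
Line C: leather-upper → 19.1; rope-soled → 19.1.2; ankle boots → 19.1.2.1. Scheduled 17%. anti-dumping (Isolde, 19.1.2): +34%; total 17% + 34% = 51%. → 51%.
Line D: textile-upper → 19.2; leather-soled → 19.2.1; sports → 19.2.1.1. Scheduled 28%. Kestria agreement on 19.1.2.1: 19.2.1.1 not covered. → 28%.
Line E: leather-upper → 19.1; rope-soled → 19.1.2; ordinary → 19.1.2.2. Scheduled 19%. Dunmara agreement on 19.1: RVC ≥ 45% → 5% available; preferential 5%; anti-dumping (Dunmara, 19.1.2): +24%; total 5% + 24% = 29%. → 29%.
Sum: 3% + 22% + 51% + 28% + 29% = 133%.

133%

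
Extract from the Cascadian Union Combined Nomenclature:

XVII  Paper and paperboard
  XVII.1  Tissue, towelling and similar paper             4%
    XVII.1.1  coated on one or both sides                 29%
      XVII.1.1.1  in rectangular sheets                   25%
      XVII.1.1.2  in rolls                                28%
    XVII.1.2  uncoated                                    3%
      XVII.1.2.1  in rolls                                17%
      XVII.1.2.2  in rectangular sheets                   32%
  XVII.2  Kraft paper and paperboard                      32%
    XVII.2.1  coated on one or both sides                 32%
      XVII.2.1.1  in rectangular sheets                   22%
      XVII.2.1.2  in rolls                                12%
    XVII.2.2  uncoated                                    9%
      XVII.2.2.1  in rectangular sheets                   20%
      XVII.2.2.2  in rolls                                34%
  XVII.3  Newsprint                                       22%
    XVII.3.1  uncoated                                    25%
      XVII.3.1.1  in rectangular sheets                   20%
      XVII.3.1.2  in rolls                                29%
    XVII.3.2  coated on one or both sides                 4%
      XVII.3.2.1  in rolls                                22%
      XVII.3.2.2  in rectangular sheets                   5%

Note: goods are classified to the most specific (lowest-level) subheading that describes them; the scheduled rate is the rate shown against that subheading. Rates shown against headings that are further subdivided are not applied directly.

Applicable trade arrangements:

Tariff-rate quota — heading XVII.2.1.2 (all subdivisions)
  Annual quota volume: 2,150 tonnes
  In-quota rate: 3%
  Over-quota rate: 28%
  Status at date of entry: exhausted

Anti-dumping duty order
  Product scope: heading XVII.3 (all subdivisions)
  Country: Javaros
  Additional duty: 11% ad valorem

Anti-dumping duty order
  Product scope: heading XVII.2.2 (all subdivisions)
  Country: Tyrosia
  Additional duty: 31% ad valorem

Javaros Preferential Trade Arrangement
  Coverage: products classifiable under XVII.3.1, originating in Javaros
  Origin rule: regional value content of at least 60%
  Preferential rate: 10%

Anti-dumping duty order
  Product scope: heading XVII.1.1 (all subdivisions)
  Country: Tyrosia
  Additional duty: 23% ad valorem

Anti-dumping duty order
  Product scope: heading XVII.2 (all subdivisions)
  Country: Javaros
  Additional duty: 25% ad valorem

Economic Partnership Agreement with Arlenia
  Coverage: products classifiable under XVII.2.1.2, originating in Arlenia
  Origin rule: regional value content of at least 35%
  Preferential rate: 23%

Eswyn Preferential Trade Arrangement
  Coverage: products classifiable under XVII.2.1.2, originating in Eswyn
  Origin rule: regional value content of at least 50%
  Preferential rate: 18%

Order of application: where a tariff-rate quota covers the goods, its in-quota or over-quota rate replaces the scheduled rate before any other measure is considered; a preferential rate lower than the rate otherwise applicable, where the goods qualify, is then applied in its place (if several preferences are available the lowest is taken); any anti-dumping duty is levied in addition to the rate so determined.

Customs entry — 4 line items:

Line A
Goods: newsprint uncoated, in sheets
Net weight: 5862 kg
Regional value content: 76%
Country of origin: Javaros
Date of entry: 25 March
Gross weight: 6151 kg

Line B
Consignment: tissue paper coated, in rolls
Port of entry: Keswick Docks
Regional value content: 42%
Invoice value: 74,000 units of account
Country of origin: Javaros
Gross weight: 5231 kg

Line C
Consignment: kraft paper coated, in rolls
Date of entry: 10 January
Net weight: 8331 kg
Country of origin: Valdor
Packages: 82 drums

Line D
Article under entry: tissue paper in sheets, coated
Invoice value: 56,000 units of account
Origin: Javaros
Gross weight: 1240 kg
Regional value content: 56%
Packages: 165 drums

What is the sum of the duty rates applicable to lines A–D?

102%

Line A: newsprint → XVII.3; uncoated → XVII.3.1; in sheets → XVII.3.1.1. Scheduled 20%. Javaros agreement on XVII.3.1: RVC ≥ 60% → 10% available; preferential 10%; anti-dumping (Javaros, XVII.3): +11%; total 10% + 11% = 21%. → 21%.
Line B: tissue paper → XVII.1; coated → XVII.1.1; in rolls → XVII.1.1.2. Scheduled 28%. Javaros agreement on XVII.3.1: XVII.1.1.2 not covered. → 28%.
Line C: kraft paper → XVII.2; coated → XVII.2.1; in rolls → XVII.2.1.2. Scheduled 12%. quota on XVII.2.1.2 exhausted → over-quota 28%. → 28%.
Line D: tissue paper → XVII.1; coated → XVII.1.1; in sheets → XVII.1.1.1. Scheduled 25%. Javaros agreement on XVII.3.1: XVII.1.1.1 not covered. → 25%.
Sum: 21% + 28% + 28% + 25% = 102%.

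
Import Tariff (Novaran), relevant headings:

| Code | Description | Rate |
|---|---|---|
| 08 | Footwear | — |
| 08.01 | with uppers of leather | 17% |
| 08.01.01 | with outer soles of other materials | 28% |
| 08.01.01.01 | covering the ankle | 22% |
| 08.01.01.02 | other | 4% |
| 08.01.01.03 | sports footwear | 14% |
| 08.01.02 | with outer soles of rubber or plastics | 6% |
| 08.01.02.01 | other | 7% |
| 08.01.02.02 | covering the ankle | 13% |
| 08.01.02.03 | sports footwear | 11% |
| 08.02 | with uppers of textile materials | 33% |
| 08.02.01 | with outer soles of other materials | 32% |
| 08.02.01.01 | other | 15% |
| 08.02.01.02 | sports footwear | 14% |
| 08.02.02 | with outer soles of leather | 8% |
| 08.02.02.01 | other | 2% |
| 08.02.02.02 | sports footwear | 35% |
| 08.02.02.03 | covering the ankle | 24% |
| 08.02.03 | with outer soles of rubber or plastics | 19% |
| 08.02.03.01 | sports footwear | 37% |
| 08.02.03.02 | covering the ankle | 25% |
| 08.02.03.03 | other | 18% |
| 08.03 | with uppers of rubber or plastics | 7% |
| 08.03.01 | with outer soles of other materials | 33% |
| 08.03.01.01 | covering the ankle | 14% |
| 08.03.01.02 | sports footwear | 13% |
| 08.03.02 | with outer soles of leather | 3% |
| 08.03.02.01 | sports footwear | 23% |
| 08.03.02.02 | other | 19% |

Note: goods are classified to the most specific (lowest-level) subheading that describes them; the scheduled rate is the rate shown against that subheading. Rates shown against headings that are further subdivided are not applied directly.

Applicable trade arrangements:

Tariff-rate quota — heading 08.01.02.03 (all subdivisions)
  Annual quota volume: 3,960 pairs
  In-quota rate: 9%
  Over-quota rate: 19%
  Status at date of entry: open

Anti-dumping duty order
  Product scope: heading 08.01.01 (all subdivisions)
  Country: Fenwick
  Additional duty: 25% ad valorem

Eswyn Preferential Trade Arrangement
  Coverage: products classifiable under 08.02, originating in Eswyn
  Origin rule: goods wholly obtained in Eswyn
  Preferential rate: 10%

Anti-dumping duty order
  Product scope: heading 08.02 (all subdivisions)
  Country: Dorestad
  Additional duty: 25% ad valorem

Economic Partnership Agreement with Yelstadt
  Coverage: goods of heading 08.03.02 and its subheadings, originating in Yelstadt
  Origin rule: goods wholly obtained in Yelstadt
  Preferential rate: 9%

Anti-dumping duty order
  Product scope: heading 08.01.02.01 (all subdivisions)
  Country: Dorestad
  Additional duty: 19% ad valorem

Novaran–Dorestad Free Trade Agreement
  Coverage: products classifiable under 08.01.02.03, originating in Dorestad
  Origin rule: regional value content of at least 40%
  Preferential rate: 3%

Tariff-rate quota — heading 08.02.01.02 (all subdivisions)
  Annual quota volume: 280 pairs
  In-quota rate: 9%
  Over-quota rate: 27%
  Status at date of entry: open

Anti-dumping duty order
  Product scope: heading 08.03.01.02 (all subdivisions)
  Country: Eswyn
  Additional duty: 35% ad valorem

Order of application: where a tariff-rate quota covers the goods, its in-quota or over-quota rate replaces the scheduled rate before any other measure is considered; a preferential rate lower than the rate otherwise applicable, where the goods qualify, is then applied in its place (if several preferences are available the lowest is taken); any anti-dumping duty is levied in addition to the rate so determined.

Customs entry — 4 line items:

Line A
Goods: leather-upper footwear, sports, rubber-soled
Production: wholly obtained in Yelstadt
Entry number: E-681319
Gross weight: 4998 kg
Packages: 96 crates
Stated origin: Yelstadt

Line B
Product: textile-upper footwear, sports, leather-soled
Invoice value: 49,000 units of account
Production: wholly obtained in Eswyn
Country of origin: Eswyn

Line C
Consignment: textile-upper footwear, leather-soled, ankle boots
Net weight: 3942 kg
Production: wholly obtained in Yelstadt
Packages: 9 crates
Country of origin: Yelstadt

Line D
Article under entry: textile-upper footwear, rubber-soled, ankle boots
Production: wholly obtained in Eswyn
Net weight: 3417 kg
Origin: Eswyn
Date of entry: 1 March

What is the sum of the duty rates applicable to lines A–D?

Line A: leather-upper → 08.01; rubber-soled → 08.01.02; sports → 08.01.02.03. Scheduled 11%. quota on 08.01.02.03 open → in-quota 9%; Yelstadt agreement on 08.03.02: 08.01.02.03 not covered. → 9%.
Line B: textile-upper → 08.02; leather-soled → 08.02.02; sports → 08.02.02.02. Scheduled 35%. Eswyn agreement on 08.02: wholly obtained → 10% available; preferential 10%. → 10%.
Line C: textile-upper → 08.02; leather-soled → 08.02.02; ankle boots → 08.02.02.03. Scheduled 24%. Yelstadt agreement on 08.03.02: 08.02.02.03 not covered. → 24%.
Line D: textile-upper → 08.02; rubber-soled → 08.02.03; ankle boots → 08.02.03.02. Scheduled 25%. Eswyn agreement on 08.02: wholly obtained → 10% available; preferential 10%. → 10%.
Sum: 9% + 10% + 24% + 10% = 53%.

53%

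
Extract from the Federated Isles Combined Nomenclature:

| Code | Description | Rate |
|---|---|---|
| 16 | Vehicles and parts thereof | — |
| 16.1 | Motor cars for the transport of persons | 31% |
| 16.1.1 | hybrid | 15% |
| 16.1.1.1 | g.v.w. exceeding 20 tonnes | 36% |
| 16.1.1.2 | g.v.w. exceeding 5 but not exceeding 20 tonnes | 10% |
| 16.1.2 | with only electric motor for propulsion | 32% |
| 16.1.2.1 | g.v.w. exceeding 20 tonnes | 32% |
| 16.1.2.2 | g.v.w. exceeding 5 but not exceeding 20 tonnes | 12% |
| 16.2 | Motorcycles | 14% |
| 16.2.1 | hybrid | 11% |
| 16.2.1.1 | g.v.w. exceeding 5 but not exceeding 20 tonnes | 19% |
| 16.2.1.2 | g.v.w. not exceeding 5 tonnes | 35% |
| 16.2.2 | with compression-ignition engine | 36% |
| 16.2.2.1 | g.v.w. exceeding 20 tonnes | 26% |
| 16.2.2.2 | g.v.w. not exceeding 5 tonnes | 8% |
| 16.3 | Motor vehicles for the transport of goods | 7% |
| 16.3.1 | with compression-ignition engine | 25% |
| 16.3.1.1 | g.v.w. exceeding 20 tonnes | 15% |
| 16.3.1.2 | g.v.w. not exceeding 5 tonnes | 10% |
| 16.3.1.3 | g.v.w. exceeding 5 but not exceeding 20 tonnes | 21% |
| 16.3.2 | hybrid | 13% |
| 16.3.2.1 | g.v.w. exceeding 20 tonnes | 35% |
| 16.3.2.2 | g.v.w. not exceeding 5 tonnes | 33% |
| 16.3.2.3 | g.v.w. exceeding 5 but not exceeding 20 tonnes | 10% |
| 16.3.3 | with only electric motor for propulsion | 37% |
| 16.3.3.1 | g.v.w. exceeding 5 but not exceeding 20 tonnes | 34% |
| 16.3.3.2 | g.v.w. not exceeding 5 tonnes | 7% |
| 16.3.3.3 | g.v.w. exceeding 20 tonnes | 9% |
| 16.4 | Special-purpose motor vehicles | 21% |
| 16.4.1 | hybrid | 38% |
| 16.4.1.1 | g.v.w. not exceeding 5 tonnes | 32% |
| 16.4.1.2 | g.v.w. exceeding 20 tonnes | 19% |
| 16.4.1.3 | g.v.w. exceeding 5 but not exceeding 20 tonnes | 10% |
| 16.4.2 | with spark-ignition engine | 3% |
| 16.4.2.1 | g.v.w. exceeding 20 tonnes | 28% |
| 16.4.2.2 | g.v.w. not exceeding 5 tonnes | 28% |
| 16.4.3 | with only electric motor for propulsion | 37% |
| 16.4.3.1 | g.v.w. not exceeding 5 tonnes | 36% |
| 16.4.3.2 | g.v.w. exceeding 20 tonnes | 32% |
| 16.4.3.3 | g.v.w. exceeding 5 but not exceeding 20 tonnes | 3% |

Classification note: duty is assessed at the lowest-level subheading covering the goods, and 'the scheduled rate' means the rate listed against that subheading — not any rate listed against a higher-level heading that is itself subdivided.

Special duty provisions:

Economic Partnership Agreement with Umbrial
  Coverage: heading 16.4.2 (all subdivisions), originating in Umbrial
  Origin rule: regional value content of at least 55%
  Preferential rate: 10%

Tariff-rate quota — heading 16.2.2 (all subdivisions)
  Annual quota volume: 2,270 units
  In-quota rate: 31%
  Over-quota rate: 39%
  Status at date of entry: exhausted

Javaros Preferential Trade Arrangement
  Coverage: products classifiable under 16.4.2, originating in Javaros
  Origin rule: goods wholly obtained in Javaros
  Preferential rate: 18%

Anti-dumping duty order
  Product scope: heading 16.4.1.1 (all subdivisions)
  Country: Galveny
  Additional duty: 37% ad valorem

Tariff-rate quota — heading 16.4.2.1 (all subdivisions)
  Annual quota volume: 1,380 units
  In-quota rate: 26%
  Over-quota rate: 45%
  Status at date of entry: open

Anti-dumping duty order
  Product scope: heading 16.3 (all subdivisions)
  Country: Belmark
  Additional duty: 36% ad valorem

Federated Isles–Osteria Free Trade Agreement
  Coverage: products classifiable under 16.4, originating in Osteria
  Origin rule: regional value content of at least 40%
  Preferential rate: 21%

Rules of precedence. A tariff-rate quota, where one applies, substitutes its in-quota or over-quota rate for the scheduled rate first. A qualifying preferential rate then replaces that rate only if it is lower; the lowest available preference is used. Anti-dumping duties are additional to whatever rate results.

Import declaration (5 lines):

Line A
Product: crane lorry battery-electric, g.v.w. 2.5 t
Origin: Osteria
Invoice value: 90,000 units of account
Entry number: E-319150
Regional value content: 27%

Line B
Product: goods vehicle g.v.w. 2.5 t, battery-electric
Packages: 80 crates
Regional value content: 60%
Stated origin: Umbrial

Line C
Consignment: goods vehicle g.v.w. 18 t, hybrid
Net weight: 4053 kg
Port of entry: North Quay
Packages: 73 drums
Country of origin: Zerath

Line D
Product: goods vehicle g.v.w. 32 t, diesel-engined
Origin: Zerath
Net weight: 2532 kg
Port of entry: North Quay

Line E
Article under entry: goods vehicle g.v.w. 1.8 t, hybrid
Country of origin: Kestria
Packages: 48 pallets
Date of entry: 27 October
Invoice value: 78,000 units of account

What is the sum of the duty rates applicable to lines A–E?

Line A: crane lorry → 16.4; battery-electric → 16.4.3; g.v.w. 2.5 t → 16.4.3.1. Scheduled 36%. Osteria agreement on 16.4: RVC < 40%. → 36%.
Line B: goods vehicle → 16.3; battery-electric → 16.3.3; g.v.w. 2.5 t → 16.3.3.2. Scheduled 7%. Umbrial agreement on 16.4.2: 16.3.3.2 not covered. → 7%.
Line C: goods vehicle → 16.3; hybrid → 16.3.2; g.v.w. 18 t → 16.3.2.3. Scheduled 10%. No special measure applies. → 10%.
Line D: goods vehicle → 16.3; diesel-engined → 16.3.1; g.v.w. 32 t → 16.3.1.1. Scheduled 15%. No special measure applies. → 15%.
Line E: goods vehicle → 16.3; hybrid → 16.3.2; g.v.w. 1.8 t → 16.3.2.2. Scheduled 33%. No special measure applies. → 33%.
Sum: 36% + 7% + 10% + 15% + 33% = 101%.

101%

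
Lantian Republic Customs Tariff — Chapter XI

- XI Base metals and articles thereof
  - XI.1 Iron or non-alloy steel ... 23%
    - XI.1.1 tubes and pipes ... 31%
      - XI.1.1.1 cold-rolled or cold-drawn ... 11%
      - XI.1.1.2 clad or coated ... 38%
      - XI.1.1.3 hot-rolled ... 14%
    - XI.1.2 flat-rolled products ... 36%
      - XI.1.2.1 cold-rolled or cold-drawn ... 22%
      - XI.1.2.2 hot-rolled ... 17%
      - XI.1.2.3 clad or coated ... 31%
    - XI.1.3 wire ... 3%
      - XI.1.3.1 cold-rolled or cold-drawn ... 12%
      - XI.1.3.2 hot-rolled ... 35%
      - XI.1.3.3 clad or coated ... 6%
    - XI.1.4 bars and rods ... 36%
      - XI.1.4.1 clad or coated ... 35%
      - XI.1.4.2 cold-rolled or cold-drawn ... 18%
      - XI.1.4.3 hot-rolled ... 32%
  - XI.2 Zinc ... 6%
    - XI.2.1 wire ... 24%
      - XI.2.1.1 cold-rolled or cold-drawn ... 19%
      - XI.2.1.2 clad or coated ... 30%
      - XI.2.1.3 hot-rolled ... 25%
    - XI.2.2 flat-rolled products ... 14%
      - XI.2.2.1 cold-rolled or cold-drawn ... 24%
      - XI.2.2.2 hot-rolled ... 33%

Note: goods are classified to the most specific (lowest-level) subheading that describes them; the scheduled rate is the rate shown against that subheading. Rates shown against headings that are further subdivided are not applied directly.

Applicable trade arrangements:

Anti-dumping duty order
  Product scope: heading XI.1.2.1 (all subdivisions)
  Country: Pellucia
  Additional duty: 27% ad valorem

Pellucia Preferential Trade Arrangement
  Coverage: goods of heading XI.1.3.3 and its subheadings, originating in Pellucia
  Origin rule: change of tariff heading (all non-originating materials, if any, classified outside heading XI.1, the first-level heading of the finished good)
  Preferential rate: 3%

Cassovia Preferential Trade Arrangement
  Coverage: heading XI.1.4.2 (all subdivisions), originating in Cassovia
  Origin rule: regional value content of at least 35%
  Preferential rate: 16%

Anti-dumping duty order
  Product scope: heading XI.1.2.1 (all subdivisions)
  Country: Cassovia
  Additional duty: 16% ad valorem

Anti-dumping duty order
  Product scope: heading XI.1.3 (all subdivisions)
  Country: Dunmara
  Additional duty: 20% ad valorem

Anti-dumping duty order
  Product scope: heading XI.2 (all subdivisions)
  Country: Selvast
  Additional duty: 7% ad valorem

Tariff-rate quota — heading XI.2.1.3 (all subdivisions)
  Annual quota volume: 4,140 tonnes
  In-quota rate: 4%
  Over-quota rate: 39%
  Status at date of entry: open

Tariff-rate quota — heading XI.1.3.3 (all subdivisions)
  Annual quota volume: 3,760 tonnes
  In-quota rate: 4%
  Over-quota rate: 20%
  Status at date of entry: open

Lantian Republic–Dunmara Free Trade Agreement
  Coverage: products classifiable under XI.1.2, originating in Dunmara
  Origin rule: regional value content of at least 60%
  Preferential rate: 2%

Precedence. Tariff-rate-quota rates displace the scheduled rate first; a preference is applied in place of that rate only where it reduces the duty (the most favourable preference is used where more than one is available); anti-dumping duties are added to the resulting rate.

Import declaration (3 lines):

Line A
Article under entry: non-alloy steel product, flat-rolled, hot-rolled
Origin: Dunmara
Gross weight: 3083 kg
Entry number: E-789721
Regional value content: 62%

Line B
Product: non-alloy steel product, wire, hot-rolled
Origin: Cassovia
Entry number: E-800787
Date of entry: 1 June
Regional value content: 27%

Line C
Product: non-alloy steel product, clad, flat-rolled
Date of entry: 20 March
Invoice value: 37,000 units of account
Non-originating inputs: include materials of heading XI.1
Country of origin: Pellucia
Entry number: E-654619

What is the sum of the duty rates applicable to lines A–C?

Line A: non-alloy steel → XI.1; flat-rolled → XI.1.2; hot-rolled → XI.1.2.2. Scheduled 17%. Dunmara agreement on XI.1.2: RVC ≥ 60% → 2% available; preferential 2%. → 2%.
Line B: non-alloy steel → XI.1; wire → XI.1.3; hot-rolled → XI.1.3.2. Scheduled 35%. Cassovia agreement on XI.1.4.2: XI.1.3.2 not covered. → 35%.
Line C: non-alloy steel → XI.1; flat-rolled → XI.1.2; clad → XI.1.2.3. Scheduled 31%. Pellucia agreement on XI.1.3.3: XI.1.2.3 not covered. → 31%.
Sum: 2% + 35% + 31% = 68%.

68%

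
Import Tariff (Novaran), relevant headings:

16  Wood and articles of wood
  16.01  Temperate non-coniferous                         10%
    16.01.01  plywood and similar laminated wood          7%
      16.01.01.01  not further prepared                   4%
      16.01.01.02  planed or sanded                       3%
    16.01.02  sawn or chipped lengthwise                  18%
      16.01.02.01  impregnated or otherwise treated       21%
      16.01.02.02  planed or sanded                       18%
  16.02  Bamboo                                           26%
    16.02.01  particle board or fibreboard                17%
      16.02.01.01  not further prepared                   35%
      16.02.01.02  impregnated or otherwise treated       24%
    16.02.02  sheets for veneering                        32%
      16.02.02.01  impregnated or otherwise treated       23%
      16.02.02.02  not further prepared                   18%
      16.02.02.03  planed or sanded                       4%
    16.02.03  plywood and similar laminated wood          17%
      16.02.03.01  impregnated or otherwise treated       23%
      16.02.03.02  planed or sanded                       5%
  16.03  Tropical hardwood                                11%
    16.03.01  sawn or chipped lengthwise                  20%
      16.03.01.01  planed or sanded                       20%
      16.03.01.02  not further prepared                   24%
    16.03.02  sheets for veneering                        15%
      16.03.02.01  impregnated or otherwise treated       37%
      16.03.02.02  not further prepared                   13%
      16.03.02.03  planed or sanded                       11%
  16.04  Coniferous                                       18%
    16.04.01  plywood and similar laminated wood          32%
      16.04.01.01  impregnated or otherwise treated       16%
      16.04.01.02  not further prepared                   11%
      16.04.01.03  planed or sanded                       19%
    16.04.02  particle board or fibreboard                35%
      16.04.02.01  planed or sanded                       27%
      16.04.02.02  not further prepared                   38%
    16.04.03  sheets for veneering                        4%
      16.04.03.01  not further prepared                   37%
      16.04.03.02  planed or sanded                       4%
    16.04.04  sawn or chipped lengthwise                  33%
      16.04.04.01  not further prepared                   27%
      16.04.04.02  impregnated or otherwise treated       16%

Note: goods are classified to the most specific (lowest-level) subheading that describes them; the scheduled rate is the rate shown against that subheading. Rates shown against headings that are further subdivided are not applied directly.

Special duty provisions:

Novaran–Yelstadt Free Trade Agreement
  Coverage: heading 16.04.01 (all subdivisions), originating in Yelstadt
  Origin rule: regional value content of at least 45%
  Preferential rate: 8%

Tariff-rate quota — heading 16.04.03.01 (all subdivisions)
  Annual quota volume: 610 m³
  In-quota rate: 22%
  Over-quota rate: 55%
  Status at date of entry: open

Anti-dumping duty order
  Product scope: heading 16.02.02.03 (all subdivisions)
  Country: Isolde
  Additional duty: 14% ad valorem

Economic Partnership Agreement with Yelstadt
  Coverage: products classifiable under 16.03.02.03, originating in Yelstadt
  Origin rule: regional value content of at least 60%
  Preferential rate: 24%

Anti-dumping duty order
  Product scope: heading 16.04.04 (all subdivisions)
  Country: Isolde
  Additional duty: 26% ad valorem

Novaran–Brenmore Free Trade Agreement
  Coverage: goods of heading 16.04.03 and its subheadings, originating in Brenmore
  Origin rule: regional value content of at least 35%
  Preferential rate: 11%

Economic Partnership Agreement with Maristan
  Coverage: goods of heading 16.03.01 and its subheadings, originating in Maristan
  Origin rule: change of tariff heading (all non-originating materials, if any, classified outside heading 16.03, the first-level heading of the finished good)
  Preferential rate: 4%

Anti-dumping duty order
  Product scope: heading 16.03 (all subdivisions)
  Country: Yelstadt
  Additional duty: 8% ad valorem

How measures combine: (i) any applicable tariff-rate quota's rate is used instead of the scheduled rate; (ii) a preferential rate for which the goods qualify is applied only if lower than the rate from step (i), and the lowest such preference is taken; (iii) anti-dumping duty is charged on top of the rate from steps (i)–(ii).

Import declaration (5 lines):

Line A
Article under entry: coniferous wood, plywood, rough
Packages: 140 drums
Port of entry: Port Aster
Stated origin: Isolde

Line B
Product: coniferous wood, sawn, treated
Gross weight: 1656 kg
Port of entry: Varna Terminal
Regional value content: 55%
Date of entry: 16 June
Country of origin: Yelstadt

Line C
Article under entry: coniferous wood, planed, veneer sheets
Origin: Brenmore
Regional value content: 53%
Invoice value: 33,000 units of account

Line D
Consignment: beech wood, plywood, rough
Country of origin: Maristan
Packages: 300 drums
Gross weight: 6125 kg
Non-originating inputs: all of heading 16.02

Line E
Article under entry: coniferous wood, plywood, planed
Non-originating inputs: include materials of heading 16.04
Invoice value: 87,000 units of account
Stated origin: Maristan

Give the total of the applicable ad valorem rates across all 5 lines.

Line A: coniferous → 16.04; plywood → 16.04.01; rough → 16.04.01.02. Scheduled 11%. No special measure applies. → 11%.
Line B: coniferous → 16.04; sawn → 16.04.04; treated → 16.04.04.02. Scheduled 16%. Yelstadt agreement on 16.04.01: 16.04.04.02 not covered; Yelstadt agreement on 16.03.02.03: 16.04.04.02 not covered. → 16%.
Line C: coniferous → 16.04; veneer sheets → 16.04.03; planed → 16.04.03.02. Scheduled 4%. Brenmore agreement on 16.04.03: RVC ≥ 35% → 11% available; preference 11% not lower than 4% → no reduction. → 4%.
Line D: beech → 16.01; plywood → 16.01.01; rough → 16.01.01.01. Scheduled 4%. Maristan agreement on 16.03.01: 16.01.01.01 not covered. → 4%.
Line E: coniferous → 16.04; plywood → 16.04.01; planed → 16.04.01.03. Scheduled 19%. Maristan agreement on 16.03.01: 16.04.01.03 not covered. → 19%.
Sum: 11% + 16% + 4% + 4% + 19% = 54%.

54%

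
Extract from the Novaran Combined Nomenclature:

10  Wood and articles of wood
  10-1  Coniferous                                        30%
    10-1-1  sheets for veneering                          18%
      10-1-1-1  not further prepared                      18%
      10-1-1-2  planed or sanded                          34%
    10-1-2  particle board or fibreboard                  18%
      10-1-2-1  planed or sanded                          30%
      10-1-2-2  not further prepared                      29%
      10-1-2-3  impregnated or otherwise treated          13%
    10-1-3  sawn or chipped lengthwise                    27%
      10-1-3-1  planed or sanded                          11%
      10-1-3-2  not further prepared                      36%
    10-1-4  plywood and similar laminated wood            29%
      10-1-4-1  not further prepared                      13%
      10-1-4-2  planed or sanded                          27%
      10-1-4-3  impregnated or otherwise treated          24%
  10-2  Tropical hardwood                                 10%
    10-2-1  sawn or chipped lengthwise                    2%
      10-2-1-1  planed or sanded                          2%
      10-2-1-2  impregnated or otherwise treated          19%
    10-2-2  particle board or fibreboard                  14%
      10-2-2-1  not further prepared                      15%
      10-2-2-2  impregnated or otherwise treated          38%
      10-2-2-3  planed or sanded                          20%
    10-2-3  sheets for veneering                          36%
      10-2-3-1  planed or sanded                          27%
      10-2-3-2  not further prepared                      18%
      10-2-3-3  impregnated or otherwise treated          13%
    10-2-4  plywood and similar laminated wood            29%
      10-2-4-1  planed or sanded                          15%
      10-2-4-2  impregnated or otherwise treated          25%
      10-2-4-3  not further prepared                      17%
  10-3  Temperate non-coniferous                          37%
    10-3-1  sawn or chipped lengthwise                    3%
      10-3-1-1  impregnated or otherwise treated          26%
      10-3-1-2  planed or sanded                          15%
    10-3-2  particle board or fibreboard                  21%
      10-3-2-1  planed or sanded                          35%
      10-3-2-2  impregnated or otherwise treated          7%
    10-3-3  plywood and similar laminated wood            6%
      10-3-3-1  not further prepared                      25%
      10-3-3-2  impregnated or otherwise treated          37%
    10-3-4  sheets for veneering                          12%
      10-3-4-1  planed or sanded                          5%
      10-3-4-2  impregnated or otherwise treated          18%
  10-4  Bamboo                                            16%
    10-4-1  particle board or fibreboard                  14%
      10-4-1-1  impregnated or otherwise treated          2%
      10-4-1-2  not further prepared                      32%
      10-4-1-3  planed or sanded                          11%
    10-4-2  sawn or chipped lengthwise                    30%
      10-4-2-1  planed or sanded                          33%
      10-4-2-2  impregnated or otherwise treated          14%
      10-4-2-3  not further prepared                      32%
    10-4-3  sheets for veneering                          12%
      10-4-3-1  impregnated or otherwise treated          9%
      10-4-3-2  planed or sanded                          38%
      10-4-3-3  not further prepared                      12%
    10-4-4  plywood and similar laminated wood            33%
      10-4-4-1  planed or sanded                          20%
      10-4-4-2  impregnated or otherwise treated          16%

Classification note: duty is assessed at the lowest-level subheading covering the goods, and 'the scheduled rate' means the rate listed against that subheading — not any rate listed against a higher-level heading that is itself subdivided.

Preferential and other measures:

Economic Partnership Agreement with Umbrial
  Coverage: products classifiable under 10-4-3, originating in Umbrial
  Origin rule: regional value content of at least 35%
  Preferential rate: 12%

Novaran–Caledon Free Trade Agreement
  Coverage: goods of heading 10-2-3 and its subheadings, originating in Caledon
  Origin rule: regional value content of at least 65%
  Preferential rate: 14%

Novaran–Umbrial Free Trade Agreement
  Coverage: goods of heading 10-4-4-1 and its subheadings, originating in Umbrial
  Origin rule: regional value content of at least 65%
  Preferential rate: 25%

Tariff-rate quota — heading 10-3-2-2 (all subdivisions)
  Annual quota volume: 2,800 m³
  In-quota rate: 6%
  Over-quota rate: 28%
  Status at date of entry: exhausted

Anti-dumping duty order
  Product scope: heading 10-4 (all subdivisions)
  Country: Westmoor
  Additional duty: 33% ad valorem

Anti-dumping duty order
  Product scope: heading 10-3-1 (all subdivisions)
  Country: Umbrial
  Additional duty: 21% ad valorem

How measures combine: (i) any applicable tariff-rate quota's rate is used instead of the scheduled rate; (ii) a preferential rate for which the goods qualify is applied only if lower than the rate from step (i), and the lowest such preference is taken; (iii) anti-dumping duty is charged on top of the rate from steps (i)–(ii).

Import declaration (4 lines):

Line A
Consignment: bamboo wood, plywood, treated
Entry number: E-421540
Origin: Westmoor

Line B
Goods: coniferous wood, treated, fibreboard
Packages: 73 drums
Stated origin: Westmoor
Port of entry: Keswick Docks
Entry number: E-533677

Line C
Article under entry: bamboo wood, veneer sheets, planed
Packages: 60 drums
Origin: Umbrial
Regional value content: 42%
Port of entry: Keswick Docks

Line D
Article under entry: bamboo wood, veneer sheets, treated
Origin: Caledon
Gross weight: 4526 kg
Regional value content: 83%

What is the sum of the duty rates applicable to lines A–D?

Line A: bamboo → 10-4; plywood → 10-4-4; treated → 10-4-4-2. Scheduled 16%. anti-dumping (Westmoor, 10-4): +33%; total 16% + 33% = 49%. → 49%.
Line B: coniferous → 10-1; fibreboard → 10-1-2; treated → 10-1-2-3. Scheduled 13%. No special measure applies. → 13%.
Line C: bamboo → 10-4; veneer sheets → 10-4-3; planed → 10-4-3-2. Scheduled 38%. Umbrial agreement on 10-4-3: RVC ≥ 35% → 12% available; Umbrial agreement on 10-4-4-1: 10-4-3-2 not covered; preferential 12%. → 12%.
Line D: bamboo → 10-4; veneer sheets → 10-4-3; treated → 10-4-3-1. Scheduled 9%. Caledon agreement on 10-2-3: 10-4-3-1 not covered. → 9%.
Sum: 49% + 13% + 12% + 9% = 83%.

83%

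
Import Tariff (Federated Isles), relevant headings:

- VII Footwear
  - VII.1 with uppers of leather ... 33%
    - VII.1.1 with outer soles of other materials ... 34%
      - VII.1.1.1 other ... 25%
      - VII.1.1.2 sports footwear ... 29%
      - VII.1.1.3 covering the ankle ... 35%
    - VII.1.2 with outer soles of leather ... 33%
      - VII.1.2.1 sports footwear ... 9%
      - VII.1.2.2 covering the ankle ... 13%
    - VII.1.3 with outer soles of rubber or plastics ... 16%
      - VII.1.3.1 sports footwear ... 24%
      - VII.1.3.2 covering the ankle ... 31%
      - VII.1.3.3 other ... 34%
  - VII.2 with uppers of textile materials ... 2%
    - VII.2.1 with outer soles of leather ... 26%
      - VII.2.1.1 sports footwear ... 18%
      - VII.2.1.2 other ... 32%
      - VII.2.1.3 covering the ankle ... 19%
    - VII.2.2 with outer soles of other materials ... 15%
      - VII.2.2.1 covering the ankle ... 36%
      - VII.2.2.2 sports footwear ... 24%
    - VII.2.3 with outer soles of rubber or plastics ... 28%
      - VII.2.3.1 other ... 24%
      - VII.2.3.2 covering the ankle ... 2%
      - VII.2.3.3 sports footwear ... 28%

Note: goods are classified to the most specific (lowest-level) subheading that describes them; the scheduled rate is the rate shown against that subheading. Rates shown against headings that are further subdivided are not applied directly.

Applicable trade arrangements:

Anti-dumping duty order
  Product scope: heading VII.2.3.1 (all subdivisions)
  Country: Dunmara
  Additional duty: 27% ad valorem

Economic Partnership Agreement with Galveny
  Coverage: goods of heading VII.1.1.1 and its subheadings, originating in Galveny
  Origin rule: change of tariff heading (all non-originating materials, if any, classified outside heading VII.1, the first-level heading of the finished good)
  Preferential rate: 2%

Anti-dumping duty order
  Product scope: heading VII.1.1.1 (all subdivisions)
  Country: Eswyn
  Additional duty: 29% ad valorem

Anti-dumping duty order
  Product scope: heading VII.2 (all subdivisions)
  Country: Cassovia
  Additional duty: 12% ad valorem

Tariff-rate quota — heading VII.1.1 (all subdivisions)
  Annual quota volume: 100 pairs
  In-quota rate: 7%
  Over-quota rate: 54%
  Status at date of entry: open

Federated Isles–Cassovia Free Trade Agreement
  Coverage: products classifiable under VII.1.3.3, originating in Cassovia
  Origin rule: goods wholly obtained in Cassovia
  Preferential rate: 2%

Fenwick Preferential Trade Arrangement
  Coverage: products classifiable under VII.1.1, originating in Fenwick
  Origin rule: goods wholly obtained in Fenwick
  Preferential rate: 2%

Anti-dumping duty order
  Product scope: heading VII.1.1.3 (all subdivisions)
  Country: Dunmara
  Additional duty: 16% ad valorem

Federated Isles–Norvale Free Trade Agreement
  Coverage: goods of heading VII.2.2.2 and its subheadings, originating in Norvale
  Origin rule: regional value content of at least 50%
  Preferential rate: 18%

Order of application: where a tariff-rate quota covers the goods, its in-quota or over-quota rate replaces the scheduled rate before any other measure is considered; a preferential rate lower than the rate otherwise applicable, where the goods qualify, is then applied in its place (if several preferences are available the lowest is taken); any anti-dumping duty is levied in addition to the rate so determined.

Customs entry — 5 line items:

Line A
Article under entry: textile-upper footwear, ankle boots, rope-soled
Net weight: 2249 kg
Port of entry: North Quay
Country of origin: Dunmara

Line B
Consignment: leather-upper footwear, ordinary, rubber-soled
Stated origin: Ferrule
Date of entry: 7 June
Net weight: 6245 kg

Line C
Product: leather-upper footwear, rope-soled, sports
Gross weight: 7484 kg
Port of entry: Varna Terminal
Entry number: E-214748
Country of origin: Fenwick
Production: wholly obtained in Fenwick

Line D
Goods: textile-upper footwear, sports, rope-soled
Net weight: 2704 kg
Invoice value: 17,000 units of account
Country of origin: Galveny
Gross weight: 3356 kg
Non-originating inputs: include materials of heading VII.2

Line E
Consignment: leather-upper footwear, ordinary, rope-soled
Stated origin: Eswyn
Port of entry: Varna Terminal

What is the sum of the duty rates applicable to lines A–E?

132%

Line A: textile-upper → VII.2; rope-soled → VII.2.2; ankle boots → VII.2.2.1. Scheduled 36%. No special measure applies. → 36%.
Line B: leather-upper → VII.1; rubber-soled → VII.1.3; ordinary → VII.1.3.3. Scheduled 34%. No special measure applies. → 34%.
Line C: leather-upper → VII.1; rope-soled → VII.1.1; sports → VII.1.1.2. Scheduled 29%. quota on VII.1.1 open → in-quota 7%; Fenwick agreement on VII.1.1: wholly obtained → 2% available; preferential 2%. → 2%.
Line D: textile-upper → VII.2; rope-soled → VII.2.2; sports → VII.2.2.2. Scheduled 24%. Galveny agreement on VII.1.1.1: VII.2.2.2 not covered. → 24%.
Line E: leather-upper → VII.1; rope-soled → VII.1.1; ordinary → VII.1.1.1. Scheduled 25%. quota on VII.1.1 open → in-quota 7%; anti-dumping (Eswyn, VII.1.1.1): +29%; total 7% + 29% = 36%. → 36%.
Sum: 36% + 34% + 2% + 24% + 36% = 132%.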